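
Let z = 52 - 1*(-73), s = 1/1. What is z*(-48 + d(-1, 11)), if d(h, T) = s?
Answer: -5875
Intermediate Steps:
s = 1
d(h, T) = 1
z = 125 (z = 52 + 73 = 125)
z*(-48 + d(-1, 11)) = 125*(-48 + 1) = 125*(-47) = -5875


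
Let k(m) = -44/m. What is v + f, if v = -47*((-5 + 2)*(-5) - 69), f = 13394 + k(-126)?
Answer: 1003738/63 ≈ 15932.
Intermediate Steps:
f = 843844/63 (f = 13394 - 44/(-126) = 13394 - 44*(-1/126) = 13394 + 22/63 = 843844/63 ≈ 13394.)
v = 2538 (v = -47*(-3*(-5) - 69) = -47*(15 - 69) = -47*(-54) = 2538)
v + f = 2538 + 843844/63 = 1003738/63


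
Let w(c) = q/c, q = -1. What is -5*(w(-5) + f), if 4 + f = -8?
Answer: 59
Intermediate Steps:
f = -12 (f = -4 - 8 = -12)
w(c) = -1/c
-5*(w(-5) + f) = -5*(-1/(-5) - 12) = -5*(-1*(-1/5) - 12) = -5*(1/5 - 12) = -5*(-59/5) = 59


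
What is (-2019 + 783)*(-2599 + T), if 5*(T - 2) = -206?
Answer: 16304076/5 ≈ 3.2608e+6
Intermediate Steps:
T = -196/5 (T = 2 + (⅕)*(-206) = 2 - 206/5 = -196/5 ≈ -39.200)
(-2019 + 783)*(-2599 + T) = (-2019 + 783)*(-2599 - 196/5) = -1236*(-13191/5) = 16304076/5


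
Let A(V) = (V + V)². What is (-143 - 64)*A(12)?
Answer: -119232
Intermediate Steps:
A(V) = 4*V² (A(V) = (2*V)² = 4*V²)
(-143 - 64)*A(12) = (-143 - 64)*(4*12²) = -828*144 = -207*576 = -119232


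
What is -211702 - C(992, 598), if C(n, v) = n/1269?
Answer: -268650830/1269 ≈ -2.1170e+5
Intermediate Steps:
C(n, v) = n/1269 (C(n, v) = n*(1/1269) = n/1269)
-211702 - C(992, 598) = -211702 - 992/1269 = -268650830/1269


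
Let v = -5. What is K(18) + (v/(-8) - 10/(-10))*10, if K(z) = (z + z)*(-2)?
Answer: -223/4 ≈ -55.750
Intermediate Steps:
K(z) = -4*z (K(z) = (2*z)*(-2) = -4*z)
K(18) + (v/(-8) - 10/(-10))*10 = -4*18 + (-5/(-8) - 10/(-10))*10 = -72 + (-5*(-⅛) - 10*(-⅒))*10 = -72 + (5/8 + 1)*10 = -72 + (13/8)*10 = -72 + 65/4 = -223/4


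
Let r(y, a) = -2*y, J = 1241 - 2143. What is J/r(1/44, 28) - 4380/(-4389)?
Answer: 29033232/1463 ≈ 19845.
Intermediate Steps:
J = -902
J/r(1/44, 28) - 4380/(-4389) = -902/((-2/44)) - 4380/(-4389) = -902/((-2*1/44)) - 4380*(-1/4389) = -902/(-1/22) + 1460/1463 = -902*(-22) + 1460/1463 = 19844 + 1460/1463 = 29033232/1463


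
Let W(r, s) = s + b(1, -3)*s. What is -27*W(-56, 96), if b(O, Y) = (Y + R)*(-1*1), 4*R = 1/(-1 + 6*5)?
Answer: -300024/29 ≈ -10346.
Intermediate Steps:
R = 1/116 (R = 1/(4*(-1 + 6*5)) = 1/(4*(-1 + 30)) = (1/4)/29 = (1/4)*(1/29) = 1/116 ≈ 0.0086207)
b(O, Y) = -1/116 - Y (b(O, Y) = (Y + 1/116)*(-1*1) = (1/116 + Y)*(-1) = -1/116 - Y)
W(r, s) = 463*s/116 (W(r, s) = s + (-1/116 - 1*(-3))*s = s + (-1/116 + 3)*s = s + 347*s/116 = 463*s/116)
-27*W(-56, 96) = -12501*96/116 = -27*11112/29 = -300024/29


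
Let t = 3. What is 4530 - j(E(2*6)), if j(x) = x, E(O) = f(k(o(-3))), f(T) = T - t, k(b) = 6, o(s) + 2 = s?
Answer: 4527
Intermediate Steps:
o(s) = -2 + s
f(T) = -3 + T (f(T) = T - 1*3 = T - 3 = -3 + T)
E(O) = 3 (E(O) = -3 + 6 = 3)
4530 - j(E(2*6)) = 4530 - 1*3 = 4530 - 3 = 4527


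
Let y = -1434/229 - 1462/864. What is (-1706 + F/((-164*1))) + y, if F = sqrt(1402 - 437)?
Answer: -169558055/98928 - sqrt(965)/164 ≈ -1714.1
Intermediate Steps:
F = sqrt(965) ≈ 31.064
y = -786887/98928 (y = -1434*1/229 - 1462*1/864 = -1434/229 - 731/432 = -786887/98928 ≈ -7.9541)
(-1706 + F/((-164*1))) + y = (-1706 + sqrt(965)/((-164*1))) - 786887/98928 = (-1706 + sqrt(965)/(-164)) - 786887/98928 = (-1706 + sqrt(965)*(-1/164)) - 786887/98928 = (-1706 - sqrt(965)/164) - 786887/98928 = -169558055/98928 - sqrt(965)/164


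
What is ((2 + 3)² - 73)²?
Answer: 2304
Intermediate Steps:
((2 + 3)² - 73)² = (5² - 73)² = (25 - 73)² = (-48)² = 2304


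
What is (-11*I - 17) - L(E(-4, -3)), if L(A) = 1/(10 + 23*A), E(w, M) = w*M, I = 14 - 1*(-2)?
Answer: -55199/286 ≈ -193.00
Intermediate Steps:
I = 16 (I = 14 + 2 = 16)
E(w, M) = M*w
(-11*I - 17) - L(E(-4, -3)) = (-11*16 - 17) - 1/(10 + 23*(-3*(-4))) = (-176 - 17) - 1/(10 + 23*12) = -193 - 1/(10 + 276) = -193 - 1/286 = -55199/286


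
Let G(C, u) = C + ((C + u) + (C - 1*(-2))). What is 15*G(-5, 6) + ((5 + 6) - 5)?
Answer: -99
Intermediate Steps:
G(C, u) = 2 + u + 3*C (G(C, u) = C + ((C + u) + (C + 2)) = C + ((C + u) + (2 + C)) = C + (2 + u + 2*C) = 2 + u + 3*C)
15*G(-5, 6) + ((5 + 6) - 5) = 15*(2 + 6 + 3*(-5)) + ((5 + 6) - 5) = 15*(2 + 6 - 15) + (11 - 5) = 15*(-7) + 6 = -105 + 6 = -99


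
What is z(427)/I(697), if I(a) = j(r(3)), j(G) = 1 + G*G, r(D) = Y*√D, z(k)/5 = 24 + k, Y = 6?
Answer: 2255/109 ≈ 20.688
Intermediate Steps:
z(k) = 120 + 5*k (z(k) = 5*(24 + k) = 120 + 5*k)
r(D) = 6*√D
j(G) = 1 + G²
I(a) = 109 (I(a) = 1 + (6*√3)² = 1 + 108 = 109)
z(427)/I(697) = (120 + 5*427)/109 = (120 + 2135)*(1/109) = 2255*(1/109) = 2255/109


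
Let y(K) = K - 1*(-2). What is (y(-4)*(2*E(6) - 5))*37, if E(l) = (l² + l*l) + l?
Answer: -11174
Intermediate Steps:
y(K) = 2 + K (y(K) = K + 2 = 2 + K)
E(l) = l + 2*l² (E(l) = (l² + l²) + l = 2*l² + l = l + 2*l²)
(y(-4)*(2*E(6) - 5))*37 = ((2 - 4)*(2*(6*(1 + 2*6)) - 5))*37 = -2*(2*(6*(1 + 12)) - 5)*37 = -2*(2*(6*13) - 5)*37 = -2*(2*78 - 5)*37 = -2*(156 - 5)*37 = -2*151*37 = -302*37 = -11174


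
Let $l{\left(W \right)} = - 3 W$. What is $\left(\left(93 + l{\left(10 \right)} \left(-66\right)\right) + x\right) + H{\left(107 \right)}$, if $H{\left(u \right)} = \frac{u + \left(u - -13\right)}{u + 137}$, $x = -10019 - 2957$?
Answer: $- \frac{2660105}{244} \approx -10902.0$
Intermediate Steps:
$x = -12976$ ($x = -10019 - 2957 = -12976$)
$H{\left(u \right)} = \frac{13 + 2 u}{137 + u}$ ($H{\left(u \right)} = \frac{u + \left(u + 13\right)}{137 + u} = \frac{u + \left(13 + u\right)}{137 + u} = \frac{13 + 2 u}{137 + u}$)
$\left(\left(93 + l{\left(10 \right)} \left(-66\right)\right) + x\right) + H{\left(107 \right)} = \left(\left(93 + \left(-3\right) 10 \left(-66\right)\right) - 12976\right) + \frac{13 + 2 \cdot 107}{137 + 107} = \left(\left(93 - -1980\right) - 12976\right) + \frac{13 + 214}{244} = \left(\left(93 + 1980\right) - 12976\right) + \frac{1}{244} \cdot 227 = \left(2073 - 12976\right) + \frac{227}{244} = -10903 + \frac{227}{244} = - \frac{2660105}{244}$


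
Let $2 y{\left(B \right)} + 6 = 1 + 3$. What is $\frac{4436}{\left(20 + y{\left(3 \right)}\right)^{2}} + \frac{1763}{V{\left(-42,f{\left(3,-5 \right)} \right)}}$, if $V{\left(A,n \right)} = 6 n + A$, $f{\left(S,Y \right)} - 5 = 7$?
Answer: $\frac{769523}{10830} \approx 71.055$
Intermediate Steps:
$y{\left(B \right)} = -1$ ($y{\left(B \right)} = -3 + \frac{1 + 3}{2} = -3 + \frac{1}{2} \cdot 4 = -3 + 2 = -1$)
$f{\left(S,Y \right)} = 12$ ($f{\left(S,Y \right)} = 5 + 7 = 12$)
$V{\left(A,n \right)} = A + 6 n$
$\frac{4436}{\left(20 + y{\left(3 \right)}\right)^{2}} + \frac{1763}{V{\left(-42,f{\left(3,-5 \right)} \right)}} = \frac{4436}{\left(20 - 1\right)^{2}} + \frac{1763}{-42 + 6 \cdot 12} = \frac{4436}{19^{2}} + \frac{1763}{-42 + 72} = \frac{4436}{361} + \frac{1763}{30} = \frac{769523}{10830}$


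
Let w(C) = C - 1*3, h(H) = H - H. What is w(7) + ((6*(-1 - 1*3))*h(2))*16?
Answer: 4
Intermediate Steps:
h(H) = 0
w(C) = -3 + C (w(C) = C - 3 = -3 + C)
w(7) + ((6*(-1 - 1*3))*h(2))*16 = (-3 + 7) + ((6*(-1 - 1*3))*0)*16 = 4 + ((6*(-1 - 3))*0)*16 = 4 + ((6*(-4))*0)*16 = 4 - 24*0*16 = 4 + 0*16 = 4 + 0 = 4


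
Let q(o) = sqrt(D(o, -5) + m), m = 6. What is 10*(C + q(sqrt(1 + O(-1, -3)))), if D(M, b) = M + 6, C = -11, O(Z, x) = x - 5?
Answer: -110 + 10*sqrt(12 + I*sqrt(7)) ≈ -75.152 + 3.7961*I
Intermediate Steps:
O(Z, x) = -5 + x
D(M, b) = 6 + M
q(o) = sqrt(12 + o) (q(o) = sqrt((6 + o) + 6) = sqrt(12 + o))
10*(C + q(sqrt(1 + O(-1, -3)))) = 10*(-11 + sqrt(12 + sqrt(1 + (-5 - 3)))) = 10*(-11 + sqrt(12 + sqrt(1 - 8))) = 10*(-11 + sqrt(12 + sqrt(-7))) = 10*(-11 + sqrt(12 + I*sqrt(7))) = -110 + 10*sqrt(12 + I*sqrt(7))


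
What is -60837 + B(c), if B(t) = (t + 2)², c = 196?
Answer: -21633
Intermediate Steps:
B(t) = (2 + t)²
-60837 + B(c) = -60837 + (2 + 196)² = -60837 + 198² = -60837 + 39204 = -21633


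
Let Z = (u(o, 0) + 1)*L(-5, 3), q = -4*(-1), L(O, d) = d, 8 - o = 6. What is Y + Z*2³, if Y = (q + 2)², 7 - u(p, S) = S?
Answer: 228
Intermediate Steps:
o = 2 (o = 8 - 1*6 = 8 - 6 = 2)
u(p, S) = 7 - S
q = 4
Z = 24 (Z = ((7 - 1*0) + 1)*3 = ((7 + 0) + 1)*3 = (7 + 1)*3 = 8*3 = 24)
Y = 36 (Y = (4 + 2)² = 6² = 36)
Y + Z*2³ = 36 + 24*2³ = 36 + 24*8 = 36 + 192 = 228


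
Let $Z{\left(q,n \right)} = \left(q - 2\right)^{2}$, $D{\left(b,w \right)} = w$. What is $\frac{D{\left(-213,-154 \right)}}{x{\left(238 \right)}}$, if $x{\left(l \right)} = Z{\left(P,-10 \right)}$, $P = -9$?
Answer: $- \frac{14}{11} \approx -1.2727$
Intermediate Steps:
$Z{\left(q,n \right)} = \left(-2 + q\right)^{2}$
$x{\left(l \right)} = 121$ ($x{\left(l \right)} = \left(-2 - 9\right)^{2} = \left(-11\right)^{2} = 121$)
$\frac{D{\left(-213,-154 \right)}}{x{\left(238 \right)}} = - \frac{154}{121} = \left(-154\right) \frac{1}{121} = - \frac{14}{11}$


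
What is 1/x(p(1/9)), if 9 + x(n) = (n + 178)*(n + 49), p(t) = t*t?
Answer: 6561/57184381 ≈ 0.00011473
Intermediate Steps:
p(t) = t**2
x(n) = -9 + (49 + n)*(178 + n) (x(n) = -9 + (n + 178)*(n + 49) = -9 + (178 + n)*(49 + n) = -9 + (49 + n)*(178 + n))
1/x(p(1/9)) = 1/(8713 + ((1/9)**2)**2 + 227*(1/9)**2) = 1/(8713 + (1/81)**2 + 227*(1/81)) = 1/(8713 + 1/6561 + 227/81) = 1/(57184381/6561) = 6561/57184381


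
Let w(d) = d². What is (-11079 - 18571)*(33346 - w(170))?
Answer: -131823900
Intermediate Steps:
(-11079 - 18571)*(33346 - w(170)) = (-11079 - 18571)*(33346 - 1*170²) = -29650*(33346 - 1*28900) = -29650*(33346 - 28900) = -29650*4446 = -131823900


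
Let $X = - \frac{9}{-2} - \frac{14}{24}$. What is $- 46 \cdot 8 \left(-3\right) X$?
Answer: $4324$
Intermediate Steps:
$X = \frac{47}{12}$ ($X = \left(-9\right) \left(- \frac{1}{2}\right) - \frac{7}{12} = \frac{9}{2} - \frac{7}{12} = \frac{47}{12} \approx 3.9167$)
$- 46 \cdot 8 \left(-3\right) X = - 46 \cdot 8 \left(-3\right) \frac{47}{12} = \left(-46\right) \left(-24\right) \frac{47}{12} = 1104 \cdot \frac{47}{12} = 4324$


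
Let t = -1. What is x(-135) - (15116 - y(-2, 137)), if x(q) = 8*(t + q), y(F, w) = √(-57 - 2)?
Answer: -16204 + I*√59 ≈ -16204.0 + 7.6811*I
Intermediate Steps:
y(F, w) = I*√59 (y(F, w) = √(-59) = I*√59)
x(q) = -8 + 8*q (x(q) = 8*(-1 + q) = -8 + 8*q)
x(-135) - (15116 - y(-2, 137)) = (-8 + 8*(-135)) - (15116 - I*√59) = (-8 - 1080) - (15116 - I*√59) = -1088 + (-15116 + I*√59) = -16204 + I*√59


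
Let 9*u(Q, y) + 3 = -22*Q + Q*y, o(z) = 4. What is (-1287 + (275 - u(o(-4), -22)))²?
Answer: 79727041/81 ≈ 9.8428e+5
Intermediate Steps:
u(Q, y) = -⅓ - 22*Q/9 + Q*y/9 (u(Q, y) = -⅓ + (-22*Q + Q*y)/9 = -⅓ + (-22*Q/9 + Q*y/9) = -⅓ - 22*Q/9 + Q*y/9)
(-1287 + (275 - u(o(-4), -22)))² = (-1287 + (275 - (-⅓ - 22/9*4 + (⅑)*4*(-22))))² = (-1287 + (275 - (-⅓ - 88/9 - 88/9)))² = (-1287 + (275 - 1*(-179/9)))² = (-1287 + (275 + 179/9))² = (-1287 + 2654/9)² = (-8929/9)² = 79727041/81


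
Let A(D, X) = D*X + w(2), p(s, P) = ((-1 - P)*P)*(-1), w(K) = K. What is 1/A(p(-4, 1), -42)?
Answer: -1/82 ≈ -0.012195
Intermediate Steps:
p(s, P) = -P*(-1 - P) (p(s, P) = (P*(-1 - P))*(-1) = -P*(-1 - P))
A(D, X) = 2 + D*X (A(D, X) = D*X + 2 = 2 + D*X)
1/A(p(-4, 1), -42) = 1/(2 + (1*(1 + 1))*(-42)) = 1/(2 + (1*2)*(-42)) = 1/(2 + 2*(-42)) = 1/(2 - 84) = 1/(-82) = -1/82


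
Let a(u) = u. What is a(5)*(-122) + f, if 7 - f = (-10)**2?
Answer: -703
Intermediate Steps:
f = -93 (f = 7 - 1*(-10)**2 = 7 - 1*100 = 7 - 100 = -93)
a(5)*(-122) + f = 5*(-122) - 93 = -610 - 93 = -703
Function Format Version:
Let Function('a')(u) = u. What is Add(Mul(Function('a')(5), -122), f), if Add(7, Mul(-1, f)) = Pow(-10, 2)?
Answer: -703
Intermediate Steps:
f = -93 (f = Add(7, Mul(-1, Pow(-10, 2))) = Add(7, Mul(-1, 100)) = Add(7, -100) = -93)
Add(Mul(Function('a')(5), -122), f) = Add(Mul(5, -122), -93) = Add(-610, -93) = -703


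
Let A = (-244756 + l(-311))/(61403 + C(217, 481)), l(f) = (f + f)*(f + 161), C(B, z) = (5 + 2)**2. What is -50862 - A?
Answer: -781355042/15363 ≈ -50860.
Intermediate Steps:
C(B, z) = 49 (C(B, z) = 7**2 = 49)
l(f) = 2*f*(161 + f) (l(f) = (2*f)*(161 + f) = 2*f*(161 + f))
A = -37864/15363 (A = (-244756 + 2*(-311)*(161 - 311))/(61403 + 49) = (-244756 + 2*(-311)*(-150))/61452 = (-244756 + 93300)*(1/61452) = -151456*1/61452 = -37864/15363 ≈ -2.4646)
-50862 - A = -50862 - 1*(-37864/15363) = -50862 + 37864/15363 = -781355042/15363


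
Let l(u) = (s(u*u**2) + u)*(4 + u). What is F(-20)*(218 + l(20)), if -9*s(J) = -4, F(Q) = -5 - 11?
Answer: -34016/3 ≈ -11339.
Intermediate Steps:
F(Q) = -16
s(J) = 4/9 (s(J) = -1/9*(-4) = 4/9)
l(u) = (4 + u)*(4/9 + u) (l(u) = (4/9 + u)*(4 + u) = (4 + u)*(4/9 + u))
F(-20)*(218 + l(20)) = -16*(218 + (16/9 + 20**2 + (40/9)*20)) = -16*(218 + (16/9 + 400 + 800/9)) = -16*(218 + 1472/3) = -16*2126/3 = -34016/3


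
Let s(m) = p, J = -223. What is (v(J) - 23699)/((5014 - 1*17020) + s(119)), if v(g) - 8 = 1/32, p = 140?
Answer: 758111/379712 ≈ 1.9965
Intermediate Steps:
s(m) = 140
v(g) = 257/32 (v(g) = 8 + 1/32 = 257/32)
(v(J) - 23699)/((5014 - 1*17020) + s(119)) = (257/32 - 23699)/((5014 - 1*17020) + 140) = -758111/(32*((5014 - 17020) + 140)) = -758111/(32*(-12006 + 140)) = -758111/32/(-11866) = -758111/32*(-1/11866) = 758111/379712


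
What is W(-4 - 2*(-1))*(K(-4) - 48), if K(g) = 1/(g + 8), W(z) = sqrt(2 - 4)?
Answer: -191*I*sqrt(2)/4 ≈ -67.529*I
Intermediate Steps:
W(z) = I*sqrt(2) (W(z) = sqrt(-2) = I*sqrt(2))
K(g) = 1/(8 + g)
W(-4 - 2*(-1))*(K(-4) - 48) = (I*sqrt(2))*(1/(8 - 4) - 48) = (I*sqrt(2))*(1/4 - 48) = (I*sqrt(2))*(-191/4) = -191*I*sqrt(2)/4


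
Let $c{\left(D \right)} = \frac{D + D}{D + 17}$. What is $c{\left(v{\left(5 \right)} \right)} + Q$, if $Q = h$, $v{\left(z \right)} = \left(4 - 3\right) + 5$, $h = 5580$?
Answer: $\frac{128352}{23} \approx 5580.5$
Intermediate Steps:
$v{\left(z \right)} = 6$ ($v{\left(z \right)} = 1 + 5 = 6$)
$Q = 5580$
$c{\left(D \right)} = \frac{2 D}{17 + D}$
$c{\left(v{\left(5 \right)} \right)} + Q = 2 \cdot 6 \frac{1}{17 + 6} + 5580 = 2 \cdot 6 \cdot \frac{1}{23} + 5580 = \frac{12}{23} + 5580 = \frac{128352}{23}$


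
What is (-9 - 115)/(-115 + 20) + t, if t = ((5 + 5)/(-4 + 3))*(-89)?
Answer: 84674/95 ≈ 891.31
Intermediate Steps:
t = 890 (t = (10/(-1))*(-89) = (10*(-1))*(-89) = -10*(-89) = 890)
(-9 - 115)/(-115 + 20) + t = (-9 - 115)/(-115 + 20) + 890 = -124/(-95) + 890 = -124*(-1/95) + 890 = 124/95 + 890 = 84674/95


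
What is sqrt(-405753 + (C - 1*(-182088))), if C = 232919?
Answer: sqrt(9254) ≈ 96.198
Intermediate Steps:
sqrt(-405753 + (C - 1*(-182088))) = sqrt(-405753 + (232919 - 1*(-182088))) = sqrt(-405753 + (232919 + 182088)) = sqrt(-405753 + 415007) = sqrt(9254)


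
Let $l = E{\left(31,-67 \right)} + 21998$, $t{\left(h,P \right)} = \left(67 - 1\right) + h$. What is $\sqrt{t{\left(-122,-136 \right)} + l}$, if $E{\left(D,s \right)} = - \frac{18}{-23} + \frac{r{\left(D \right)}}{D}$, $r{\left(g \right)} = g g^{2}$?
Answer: $\frac{\sqrt{12116101}}{23} \approx 151.34$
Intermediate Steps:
$r{\left(g \right)} = g^{3}$
$E{\left(D,s \right)} = \frac{18}{23} + D^{2}$ ($E{\left(D,s \right)} = - \frac{18}{-23} + \frac{D^{3}}{D} = \left(-18\right) \left(- \frac{1}{23}\right) + D^{2} = \frac{18}{23} + D^{2}$)
$t{\left(h,P \right)} = 66 + h$
$l = \frac{528075}{23}$ ($l = \left(\frac{18}{23} + 31^{2}\right) + 21998 = \left(\frac{18}{23} + 961\right) + 21998 = \frac{22121}{23} + 21998 = \frac{528075}{23} \approx 22960.0$)
$\sqrt{t{\left(-122,-136 \right)} + l} = \sqrt{\left(66 - 122\right) + \frac{528075}{23}} = \sqrt{-56 + \frac{528075}{23}} = \sqrt{\frac{526787}{23}} = \frac{\sqrt{12116101}}{23}$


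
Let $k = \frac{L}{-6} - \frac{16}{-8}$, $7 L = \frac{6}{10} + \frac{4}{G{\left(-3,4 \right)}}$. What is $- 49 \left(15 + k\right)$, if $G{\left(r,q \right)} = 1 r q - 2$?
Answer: $- \frac{24979}{30} \approx -832.63$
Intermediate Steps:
$G{\left(r,q \right)} = -2 + q r$ ($G{\left(r,q \right)} = r q - 2 = q r - 2 = -2 + q r$)
$L = \frac{11}{245}$ ($L = \frac{\frac{6}{10} + \frac{4}{-2 + 4 \left(-3\right)}}{7} = \frac{6 \cdot \frac{1}{10} + \frac{4}{-2 - 12}}{7} = \frac{\frac{3}{5} + \frac{4}{-14}}{7} = \frac{\frac{3}{5} + 4 \left(- \frac{1}{14}\right)}{7} = \frac{\frac{3}{5} - \frac{2}{7}}{7} = \frac{1}{7} \cdot \frac{11}{35} = \frac{11}{245} \approx 0.044898$)
$k = \frac{2929}{1470}$ ($k = \frac{11}{245 \left(-6\right)} - \frac{16}{-8} = \frac{11}{245} \left(- \frac{1}{6}\right) - -2 = - \frac{11}{1470} + 2 = \frac{2929}{1470} \approx 1.9925$)
$- 49 \left(15 + k\right) = - 49 \left(15 + \frac{2929}{1470}\right) = \left(-49\right) \frac{24979}{1470} = - \frac{24979}{30}$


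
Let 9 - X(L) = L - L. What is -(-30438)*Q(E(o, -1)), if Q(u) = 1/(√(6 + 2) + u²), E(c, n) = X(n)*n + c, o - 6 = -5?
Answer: 243504/511 - 15219*√2/1022 ≈ 455.46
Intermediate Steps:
o = 1 (o = 6 - 5 = 1)
X(L) = 9 (X(L) = 9 - (L - L) = 9 - 1*0 = 9 + 0 = 9)
E(c, n) = c + 9*n (E(c, n) = 9*n + c = c + 9*n)
Q(u) = 1/(u² + 2*√2) (Q(u) = 1/(√8 + u²) = 1/(2*√2 + u²) = 1/(u² + 2*√2))
-(-30438)*Q(E(o, -1)) = -(-30438)/((1 + 9*(-1))² + 2*√2) = -(-30438)/((1 - 9)² + 2*√2) = -(-30438)/((-8)² + 2*√2) = -(-30438)/(64 + 2*√2) = 30438/(64 + 2*√2)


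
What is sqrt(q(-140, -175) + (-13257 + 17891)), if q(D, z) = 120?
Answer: sqrt(4754) ≈ 68.949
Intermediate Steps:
sqrt(q(-140, -175) + (-13257 + 17891)) = sqrt(120 + (-13257 + 17891)) = sqrt(120 + 4634) = sqrt(4754)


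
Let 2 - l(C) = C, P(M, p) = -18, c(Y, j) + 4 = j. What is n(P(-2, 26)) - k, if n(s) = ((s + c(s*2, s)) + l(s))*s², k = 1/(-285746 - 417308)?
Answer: -4555789919/703054 ≈ -6480.0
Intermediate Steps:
c(Y, j) = -4 + j
l(C) = 2 - C
k = -1/703054 (k = 1/(-703054) = -1/703054 ≈ -1.4224e-6)
n(s) = s²*(-2 + s) (n(s) = ((s + (-4 + s)) + (2 - s))*s² = ((-4 + 2*s) + (2 - s))*s² = (-2 + s)*s² = s²*(-2 + s))
n(P(-2, 26)) - k = (-18)²*(-2 - 18) - 1*(-1/703054) = 324*(-20) + 1/703054 = -6480 + 1/703054 = -4555789919/703054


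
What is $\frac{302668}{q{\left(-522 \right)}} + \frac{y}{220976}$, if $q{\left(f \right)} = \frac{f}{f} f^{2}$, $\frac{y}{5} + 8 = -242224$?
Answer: $- \frac{8223104921}{1881638262} \approx -4.3702$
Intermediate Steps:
$y = -1211160$ ($y = -40 + 5 \left(-242224\right) = -40 - 1211120 = -1211160$)
$q{\left(f \right)} = f^{2}$ ($q{\left(f \right)} = 1 f^{2} = f^{2}$)
$\frac{302668}{q{\left(-522 \right)}} + \frac{y}{220976} = \frac{302668}{\left(-522\right)^{2}} - \frac{1211160}{220976} = \frac{302668}{272484} - \frac{151395}{27622} = 302668 \cdot \frac{1}{272484} - \frac{151395}{27622} = \frac{75667}{68121} - \frac{151395}{27622} = - \frac{8223104921}{1881638262}$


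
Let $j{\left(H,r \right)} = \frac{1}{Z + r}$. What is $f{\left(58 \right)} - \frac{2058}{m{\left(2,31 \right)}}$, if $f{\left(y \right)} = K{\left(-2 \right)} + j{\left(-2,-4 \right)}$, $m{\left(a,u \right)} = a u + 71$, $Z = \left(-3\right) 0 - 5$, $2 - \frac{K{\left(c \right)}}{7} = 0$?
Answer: $- \frac{271}{171} \approx -1.5848$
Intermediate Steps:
$K{\left(c \right)} = 14$ ($K{\left(c \right)} = 14 - 0 = 14 + 0 = 14$)
$Z = -5$ ($Z = 0 - 5 = -5$)
$j{\left(H,r \right)} = \frac{1}{-5 + r}$
$m{\left(a,u \right)} = 71 + a u$
$f{\left(y \right)} = \frac{125}{9}$ ($f{\left(y \right)} = 14 + \frac{1}{-5 - 4} = 14 + \frac{1}{-9} = 14 - \frac{1}{9} = \frac{125}{9}$)
$f{\left(58 \right)} - \frac{2058}{m{\left(2,31 \right)}} = \frac{125}{9} - \frac{2058}{71 + 2 \cdot 31} = \frac{125}{9} - \frac{2058}{71 + 62} = \frac{125}{9} - \frac{2058}{133} = \frac{125}{9} - 2058 \cdot \frac{1}{133} = \frac{125}{9} - \frac{294}{19} = - \frac{271}{171}$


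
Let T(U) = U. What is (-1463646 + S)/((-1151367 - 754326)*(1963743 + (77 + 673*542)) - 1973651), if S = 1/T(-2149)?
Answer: 3145375255/9536342257546601 ≈ 3.2983e-7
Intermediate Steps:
S = -1/2149 (S = 1/(-2149) = -1/2149 ≈ -0.00046533)
(-1463646 + S)/((-1151367 - 754326)*(1963743 + (77 + 673*542)) - 1973651) = (-1463646 - 1/2149)/((-1151367 - 754326)*(1963743 + (77 + 673*542)) - 1973651) = -3145375255/(2149*(-1905693*(1963743 + (77 + 364766)) - 1973651)) = -3145375255/(2149*(-1905693*(1963743 + 364843) - 1973651)) = -3145375255/(2149*(-1905693*2328586 - 1973651)) = -3145375255/(2149*(-4437570040098 - 1973651)) = -3145375255/2149/(-4437572013749) = -3145375255/2149*(-1/4437572013749) = 3145375255/9536342257546601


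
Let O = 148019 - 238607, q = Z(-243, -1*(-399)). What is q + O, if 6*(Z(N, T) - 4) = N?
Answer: -181249/2 ≈ -90625.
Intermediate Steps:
Z(N, T) = 4 + N/6
q = -73/2 (q = 4 + (1/6)*(-243) = 4 - 81/2 = -73/2 ≈ -36.500)
O = -90588
q + O = -73/2 - 90588 = -181249/2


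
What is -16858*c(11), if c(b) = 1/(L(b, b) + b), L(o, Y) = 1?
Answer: -8429/6 ≈ -1404.8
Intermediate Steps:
c(b) = 1/(1 + b)
-16858*c(11) = -16858/(1 + 11) = -16858/12 = -16858*1/12 = -8429/6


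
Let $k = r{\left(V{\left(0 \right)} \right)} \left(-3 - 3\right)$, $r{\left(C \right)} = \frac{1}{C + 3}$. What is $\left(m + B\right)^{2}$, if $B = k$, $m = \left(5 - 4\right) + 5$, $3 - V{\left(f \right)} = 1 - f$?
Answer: $\frac{576}{25} \approx 23.04$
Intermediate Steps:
$V{\left(f \right)} = 2 + f$ ($V{\left(f \right)} = 3 - \left(1 - f\right) = 3 + \left(-1 + f\right) = 2 + f$)
$m = 6$ ($m = 1 + 5 = 6$)
$r{\left(C \right)} = \frac{1}{3 + C}$
$k = - \frac{6}{5}$ ($k = \frac{-3 - 3}{3 + \left(2 + 0\right)} = \frac{-3 - 3}{3 + 2} = \frac{1}{5} \left(-6\right) = - \frac{6}{5} \approx -1.2$)
$B = - \frac{6}{5} \approx -1.2$
$\left(m + B\right)^{2} = \left(6 - \frac{6}{5}\right)^{2} = \left(\frac{24}{5}\right)^{2} = \frac{576}{25}$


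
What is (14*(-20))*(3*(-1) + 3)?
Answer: 0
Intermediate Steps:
(14*(-20))*(3*(-1) + 3) = -280*(-3 + 3) = -280*0 = 0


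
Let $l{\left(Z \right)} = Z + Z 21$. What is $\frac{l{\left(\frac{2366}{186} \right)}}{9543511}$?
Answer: $\frac{26026}{887546523} \approx 2.9324 \cdot 10^{-5}$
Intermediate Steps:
$l{\left(Z \right)} = 22 Z$ ($l{\left(Z \right)} = Z + 21 Z = 22 Z$)
$\frac{l{\left(\frac{2366}{186} \right)}}{9543511} = \frac{22 \cdot \frac{2366}{186}}{9543511} = 22 \cdot 2366 \cdot \frac{1}{186} \cdot \frac{1}{9543511} = 22 \cdot \frac{1183}{93} \cdot \frac{1}{9543511} = \frac{26026}{93} \cdot \frac{1}{9543511} = \frac{26026}{887546523}$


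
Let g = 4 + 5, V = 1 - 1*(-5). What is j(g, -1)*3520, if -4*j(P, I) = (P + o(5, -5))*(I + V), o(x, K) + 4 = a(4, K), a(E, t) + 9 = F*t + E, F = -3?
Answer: -66000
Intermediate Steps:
a(E, t) = -9 + E - 3*t (a(E, t) = -9 + (-3*t + E) = -9 + (E - 3*t) = -9 + E - 3*t)
o(x, K) = -9 - 3*K (o(x, K) = -4 + (-9 + 4 - 3*K) = -4 + (-5 - 3*K) = -9 - 3*K)
V = 6 (V = 1 + 5 = 6)
g = 9
j(P, I) = -(6 + I)*(6 + P)/4 (j(P, I) = -(P + (-9 - 3*(-5)))*(I + 6)/4 = -(P + (-9 + 15))*(6 + I)/4 = -(P + 6)*(6 + I)/4 = -(6 + P)*(6 + I)/4 = -(6 + I)*(6 + P)/4)
j(g, -1)*3520 = (-9 - 3/2*(-1) - 3/2*9 - ¼*(-1)*9)*3520 = (-9 + 3/2 - 27/2 + 9/4)*3520 = -75/4*3520 = -66000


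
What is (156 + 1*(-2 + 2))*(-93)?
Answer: -14508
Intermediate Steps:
(156 + 1*(-2 + 2))*(-93) = (156 + 1*0)*(-93) = (156 + 0)*(-93) = 156*(-93) = -14508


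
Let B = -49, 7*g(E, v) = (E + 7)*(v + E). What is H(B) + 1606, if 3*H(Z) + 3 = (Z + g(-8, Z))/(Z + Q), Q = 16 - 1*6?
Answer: 101137/63 ≈ 1605.3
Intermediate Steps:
g(E, v) = (7 + E)*(E + v)/7 (g(E, v) = ((E + 7)*(v + E))/7 = ((7 + E)*(E + v))/7 = (7 + E)*(E + v)/7)
Q = 10 (Q = 16 - 6 = 10)
H(Z) = -1 + (8/7 + 6*Z/7)/(3*(10 + Z)) (H(Z) = -1 + ((Z + (-8 + Z + (⅐)*(-8)² + (⅐)*(-8)*Z))/(Z + 10))/3 = -1 + ((Z + (-8 + Z + (⅐)*64 - 8*Z/7))/(10 + Z))/3 = -1 + ((Z + (-8 + Z + 64/7 - 8*Z/7))/(10 + Z))/3 = -1 + ((Z + (8/7 - Z/7))/(10 + Z))/3 = -1 + ((8/7 + 6*Z/7)/(10 + Z))/3 = -1 + (8/7 + 6*Z/7)/(3*(10 + Z)))
H(B) + 1606 = (-202 - 15*(-49))/(21*(10 - 49)) + 1606 = (1/21)*(-202 + 735)/(-39) + 1606 = (1/21)*(-1/39)*533 + 1606 = -41/63 + 1606 = 101137/63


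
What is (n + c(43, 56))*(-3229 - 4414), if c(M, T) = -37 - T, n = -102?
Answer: 1490385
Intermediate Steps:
(n + c(43, 56))*(-3229 - 4414) = (-102 + (-37 - 1*56))*(-3229 - 4414) = (-102 + (-37 - 56))*(-7643) = (-102 - 93)*(-7643) = -195*(-7643) = 1490385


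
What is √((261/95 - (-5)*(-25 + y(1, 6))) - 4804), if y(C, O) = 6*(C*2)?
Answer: 3*I*√4879770/95 ≈ 69.759*I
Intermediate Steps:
y(C, O) = 12*C (y(C, O) = 6*(2*C) = 12*C)
√((261/95 - (-5)*(-25 + y(1, 6))) - 4804) = √((261/95 - (-5)*(-25 + 12*1)) - 4804) = √((261*(1/95) - (-5)*(-25 + 12)) - 4804) = √((261/95 - (-5)*(-13)) - 4804) = √((261/95 - 1*65) - 4804) = √((261/95 - 65) - 4804) = √(-5914/95 - 4804) = √(-462294/95) = 3*I*√4879770/95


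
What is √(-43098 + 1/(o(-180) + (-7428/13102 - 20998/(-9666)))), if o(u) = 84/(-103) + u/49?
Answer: I*√9150417776235151070855774997/460776324059 ≈ 207.6*I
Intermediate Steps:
o(u) = -84/103 + u/49 (o(u) = 84*(-1/103) + u*(1/49) = -84/103 + u/49)
√(-43098 + 1/(o(-180) + (-7428/13102 - 20998/(-9666)))) = √(-43098 + 1/((-84/103 + (1/49)*(-180)) + (-7428/13102 - 20998/(-9666)))) = √(-43098 + 1/((-84/103 - 180/49) + (-7428*1/13102 - 20998*(-1/9666)))) = √(-43098 + 1/(-22656/5047 + (-3714/6551 + 10499/4833))) = √(-43098 + 1/(-22656/5047 + 50829187/31660983)) = √(-43098 + 1/(-460776324059/159792981201)) = √(-43098 - 159792981201/460776324059) = √(-19858697807275983/460776324059) = I*√9150417776235151070855774997/460776324059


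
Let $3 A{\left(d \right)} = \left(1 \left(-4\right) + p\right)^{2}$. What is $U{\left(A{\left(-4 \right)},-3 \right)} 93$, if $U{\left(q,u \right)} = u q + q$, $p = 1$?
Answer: $-558$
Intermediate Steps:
$A{\left(d \right)} = 3$ ($A{\left(d \right)} = \frac{\left(1 \left(-4\right) + 1\right)^{2}}{3} = \frac{\left(-4 + 1\right)^{2}}{3} = \frac{\left(-3\right)^{2}}{3} = \frac{1}{3} \cdot 9 = 3$)
$U{\left(q,u \right)} = q + q u$ ($U{\left(q,u \right)} = q u + q = q + q u$)
$U{\left(A{\left(-4 \right)},-3 \right)} 93 = 3 \left(1 - 3\right) 93 = 3 \left(-2\right) 93 = \left(-6\right) 93 = -558$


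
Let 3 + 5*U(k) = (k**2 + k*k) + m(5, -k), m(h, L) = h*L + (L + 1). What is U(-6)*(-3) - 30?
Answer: -468/5 ≈ -93.600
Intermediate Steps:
m(h, L) = 1 + L + L*h (m(h, L) = L*h + (1 + L) = 1 + L + L*h)
U(k) = -2/5 - 6*k/5 + 2*k**2/5 (U(k) = -3/5 + ((k**2 + k*k) + (1 - k - k*5))/5 = -3/5 + ((k**2 + k**2) + (1 - k - 5*k))/5 = -3/5 + (2*k**2 + (1 - 6*k))/5 = -3/5 + (1 - 6*k + 2*k**2)/5 = -3/5 + (1/5 - 6*k/5 + 2*k**2/5) = -2/5 - 6*k/5 + 2*k**2/5)
U(-6)*(-3) - 30 = (-2/5 - 6/5*(-6) + (2/5)*(-6)**2)*(-3) - 30 = (-2/5 + 36/5 + (2/5)*36)*(-3) - 30 = (-2/5 + 36/5 + 72/5)*(-3) - 30 = (106/5)*(-3) - 30 = -318/5 - 30 = -468/5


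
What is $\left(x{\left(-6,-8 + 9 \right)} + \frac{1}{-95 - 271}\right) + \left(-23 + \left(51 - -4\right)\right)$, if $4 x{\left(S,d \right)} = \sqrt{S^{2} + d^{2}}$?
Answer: $\frac{11711}{366} + \frac{\sqrt{37}}{4} \approx 33.518$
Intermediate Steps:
$x{\left(S,d \right)} = \frac{\sqrt{S^{2} + d^{2}}}{4}$
$\left(x{\left(-6,-8 + 9 \right)} + \frac{1}{-95 - 271}\right) + \left(-23 + \left(51 - -4\right)\right) = \left(\frac{\sqrt{\left(-6\right)^{2} + \left(-8 + 9\right)^{2}}}{4} + \frac{1}{-95 - 271}\right) + \left(-23 + \left(51 - -4\right)\right) = \left(\frac{\sqrt{36 + 1^{2}}}{4} + \frac{1}{-366}\right) + \left(-23 + \left(51 + 4\right)\right) = \left(\frac{\sqrt{36 + 1}}{4} - \frac{1}{366}\right) + \left(-23 + 55\right) = \left(\frac{\sqrt{37}}{4} - \frac{1}{366}\right) + 32 = \left(- \frac{1}{366} + \frac{\sqrt{37}}{4}\right) + 32 = \frac{11711}{366} + \frac{\sqrt{37}}{4}$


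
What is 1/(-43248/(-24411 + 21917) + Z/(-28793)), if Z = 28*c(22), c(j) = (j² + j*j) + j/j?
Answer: 35904871/588786228 ≈ 0.060981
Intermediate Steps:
c(j) = 1 + 2*j² (c(j) = (j² + j²) + 1 = 2*j² + 1 = 1 + 2*j²)
Z = 27132 (Z = 28*(1 + 2*22²) = 28*(1 + 2*484) = 28*(1 + 968) = 28*969 = 27132)
1/(-43248/(-24411 + 21917) + Z/(-28793)) = 1/(-43248/(-24411 + 21917) + 27132/(-28793)) = 1/(-43248/(-2494) + 27132*(-1/28793)) = 1/(-43248*(-1/2494) - 27132/28793) = 1/(21624/1247 - 27132/28793) = 1/(588786228/35904871) = 35904871/588786228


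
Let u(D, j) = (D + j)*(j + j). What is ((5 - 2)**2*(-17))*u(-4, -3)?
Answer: -6426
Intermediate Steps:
u(D, j) = 2*j*(D + j) (u(D, j) = (D + j)*(2*j) = 2*j*(D + j))
((5 - 2)**2*(-17))*u(-4, -3) = ((5 - 2)**2*(-17))*(2*(-3)*(-4 - 3)) = (3**2*(-17))*(2*(-3)*(-7)) = (9*(-17))*42 = -153*42 = -6426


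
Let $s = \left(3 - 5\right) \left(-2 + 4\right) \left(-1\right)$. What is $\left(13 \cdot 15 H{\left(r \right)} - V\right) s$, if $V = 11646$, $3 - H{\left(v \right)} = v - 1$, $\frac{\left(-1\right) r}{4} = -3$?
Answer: $-52824$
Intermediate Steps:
$r = 12$ ($r = \left(-4\right) \left(-3\right) = 12$)
$H{\left(v \right)} = 4 - v$ ($H{\left(v \right)} = 3 - \left(v - 1\right) = 3 - \left(-1 + v\right) = 4 - v$)
$s = 4$ ($s = \left(-2\right) 2 \left(-1\right) = \left(-4\right) \left(-1\right) = 4$)
$\left(13 \cdot 15 H{\left(r \right)} - V\right) s = \left(13 \cdot 15 \left(4 - 12\right) - 11646\right) 4 = \left(195 \left(4 - 12\right) - 11646\right) 4 = \left(195 \left(-8\right) - 11646\right) 4 = \left(-1560 - 11646\right) 4 = \left(-13206\right) 4 = -52824$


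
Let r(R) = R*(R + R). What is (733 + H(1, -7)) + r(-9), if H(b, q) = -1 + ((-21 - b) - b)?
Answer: 871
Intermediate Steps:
r(R) = 2*R**2 (r(R) = R*(2*R) = 2*R**2)
H(b, q) = -22 - 2*b (H(b, q) = -1 + (-21 - 2*b) = -22 - 2*b)
(733 + H(1, -7)) + r(-9) = (733 + (-22 - 2*1)) + 2*(-9)**2 = (733 + (-22 - 2)) + 2*81 = (733 - 24) + 162 = 709 + 162 = 871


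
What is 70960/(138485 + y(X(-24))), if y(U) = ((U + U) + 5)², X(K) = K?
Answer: 35480/70167 ≈ 0.50565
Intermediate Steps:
y(U) = (5 + 2*U)² (y(U) = (2*U + 5)² = (5 + 2*U)²)
70960/(138485 + y(X(-24))) = 70960/(138485 + (5 + 2*(-24))²) = 70960/(138485 + (5 - 48)²) = 70960/(138485 + (-43)²) = 70960/(138485 + 1849) = 70960/140334 = 70960*(1/140334) = 35480/70167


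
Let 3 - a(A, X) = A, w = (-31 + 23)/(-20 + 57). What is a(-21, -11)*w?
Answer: -192/37 ≈ -5.1892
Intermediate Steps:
w = -8/37 ≈ -0.21622
a(A, X) = 3 - A
a(-21, -11)*w = (3 - 1*(-21))*(-8/37) = (3 + 21)*(-8/37) = 24*(-8/37) = -192/37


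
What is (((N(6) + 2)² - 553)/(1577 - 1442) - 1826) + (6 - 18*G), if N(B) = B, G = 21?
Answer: -99073/45 ≈ -2201.6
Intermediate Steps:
(((N(6) + 2)² - 553)/(1577 - 1442) - 1826) + (6 - 18*G) = (((6 + 2)² - 553)/(1577 - 1442) - 1826) + (6 - 18*21) = ((8² - 553)/135 - 1826) + (6 - 378) = ((64 - 553)*(1/135) - 1826) - 372 = (-489*1/135 - 1826) - 372 = (-163/45 - 1826) - 372 = -82333/45 - 372 = -99073/45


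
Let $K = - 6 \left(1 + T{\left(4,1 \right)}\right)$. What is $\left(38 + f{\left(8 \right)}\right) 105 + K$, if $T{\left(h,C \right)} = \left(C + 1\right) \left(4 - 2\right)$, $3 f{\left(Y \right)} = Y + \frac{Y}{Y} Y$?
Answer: $4520$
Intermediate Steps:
$f{\left(Y \right)} = \frac{2 Y}{3}$ ($f{\left(Y \right)} = \frac{Y + \frac{Y}{Y} Y}{3} = \frac{Y + 1 Y}{3} = \frac{Y + Y}{3} = \frac{2 Y}{3}$)
$T{\left(h,C \right)} = 2 + 2 C$ ($T{\left(h,C \right)} = \left(1 + C\right) 2 = 2 + 2 C$)
$K = -30$ ($K = - 6 \left(1 + \left(2 + 2 \cdot 1\right)\right) = - 6 \left(1 + \left(2 + 2\right)\right) = - 6 \left(1 + 4\right) = \left(-6\right) 5 = -30$)
$\left(38 + f{\left(8 \right)}\right) 105 + K = \left(38 + \frac{2}{3} \cdot 8\right) 105 - 30 = \left(38 + \frac{16}{3}\right) 105 - 30 = \frac{130}{3} \cdot 105 - 30 = 4550 - 30 = 4520$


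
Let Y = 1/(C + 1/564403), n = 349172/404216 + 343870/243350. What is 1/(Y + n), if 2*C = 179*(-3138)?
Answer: 194903730540023536840/443774222306751716593 ≈ 0.43920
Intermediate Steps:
C = -280851 (C = (179*(-3138))/2 = (1/2)*(-561702) = -280851)
n = 5599219053/2459149090 (n = 349172*(1/404216) + 343870*(1/243350) = 87293/101054 + 34387/24335 = 5599219053/2459149090 ≈ 2.2769)
Y = -564403/158513146952 (Y = 1/(-280851 + 1/564403) = 1/(-158513146952/564403) = -564403/158513146952 ≈ -3.5606e-6)
1/(Y + n) = 1/(-564403/158513146952 + 5599219053/2459149090) = 1/(443774222306751716593/194903730540023536840) = 194903730540023536840/443774222306751716593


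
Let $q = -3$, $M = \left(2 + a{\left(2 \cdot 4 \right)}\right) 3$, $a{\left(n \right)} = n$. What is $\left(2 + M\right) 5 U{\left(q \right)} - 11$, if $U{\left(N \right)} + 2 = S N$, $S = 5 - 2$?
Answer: $-1771$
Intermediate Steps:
$S = 3$
$M = 30$ ($M = \left(2 + 2 \cdot 4\right) 3 = \left(2 + 8\right) 3 = 10 \cdot 3 = 30$)
$U{\left(N \right)} = -2 + 3 N$
$\left(2 + M\right) 5 U{\left(q \right)} - 11 = \left(2 + 30\right) 5 \left(-2 + 3 \left(-3\right)\right) - 11 = 32 \cdot 5 \left(-2 - 9\right) - 11 = 160 \left(-11\right) - 11 = -1760 - 11 = -1771$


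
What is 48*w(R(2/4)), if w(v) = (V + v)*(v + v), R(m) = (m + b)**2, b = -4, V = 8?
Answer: 23814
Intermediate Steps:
R(m) = (-4 + m)**2 (R(m) = (m - 4)**2 = (-4 + m)**2)
w(v) = 2*v*(8 + v) (w(v) = (8 + v)*(v + v) = (8 + v)*(2*v) = 2*v*(8 + v))
48*w(R(2/4)) = 48*(2*(-4 + 2/4)**2*(8 + (-4 + 2/4)**2)) = 48*(2*(-4 + 2*(1/4))**2*(8 + (-4 + 2*(1/4))**2)) = 48*(2*(-4 + 1/2)**2*(8 + (-4 + 1/2)**2)) = 48*(2*(-7/2)**2*(8 + (-7/2)**2)) = 48*(2*(49/4)*(8 + 49/4)) = 48*(2*(49/4)*(81/4)) = 48*(3969/8) = 23814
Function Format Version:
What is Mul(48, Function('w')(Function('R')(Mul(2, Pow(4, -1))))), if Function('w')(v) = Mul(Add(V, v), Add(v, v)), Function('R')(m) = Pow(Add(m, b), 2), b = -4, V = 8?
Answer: 23814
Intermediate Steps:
Function('R')(m) = Pow(Add(-4, m), 2) (Function('R')(m) = Pow(Add(m, -4), 2) = Pow(Add(-4, m), 2))
Function('w')(v) = Mul(2, v, Add(8, v)) (Function('w')(v) = Mul(Add(8, v), Add(v, v)) = Mul(Add(8, v), Mul(2, v)) = Mul(2, v, Add(8, v)))
Mul(48, Function('w')(Function('R')(Mul(2, Pow(4, -1))))) = Mul(48, Mul(2, Pow(Add(-4, Mul(2, Pow(4, -1))), 2), Add(8, Pow(Add(-4, Mul(2, Pow(4, -1))), 2)))) = Mul(48, Mul(2, Pow(Add(-4, Mul(2, Rational(1, 4))), 2), Add(8, Pow(Add(-4, Mul(2, Rational(1, 4))), 2)))) = Mul(48, Mul(2, Pow(Add(-4, Rational(1, 2)), 2), Add(8, Pow(Add(-4, Rational(1, 2)), 2)))) = Mul(48, Mul(2, Pow(Rational(-7, 2), 2), Add(8, Pow(Rational(-7, 2), 2)))) = Mul(48, Mul(2, Rational(49, 4), Add(8, Rational(49, 4)))) = Mul(48, Mul(2, Rational(49, 4), Rational(81, 4))) = Mul(48, Rational(3969, 8)) = 23814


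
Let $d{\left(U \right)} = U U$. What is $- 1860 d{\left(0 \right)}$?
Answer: $0$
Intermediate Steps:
$d{\left(U \right)} = U^{2}$
$- 1860 d{\left(0 \right)} = - 1860 \cdot 0^{2} = \left(-1860\right) 0 = 0$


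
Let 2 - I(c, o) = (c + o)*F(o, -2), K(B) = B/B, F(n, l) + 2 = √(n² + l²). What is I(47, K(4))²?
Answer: 21124 - 9408*√5 ≈ 87.073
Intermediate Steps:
F(n, l) = -2 + √(l² + n²) (F(n, l) = -2 + √(n² + l²) = -2 + √(l² + n²))
K(B) = 1
I(c, o) = 2 - (-2 + √(4 + o²))*(c + o) (I(c, o) = 2 - (c + o)*(-2 + √((-2)² + o²)) = 2 - (c + o)*(-2 + √(4 + o²)) = 2 - (-2 + √(4 + o²))*(c + o))
I(47, K(4))² = (2 - 1*47*(-2 + √(4 + 1²)) - 1*1*(-2 + √(4 + 1²)))² = (2 - 1*47*(-2 + √(4 + 1)) - 1*1*(-2 + √(4 + 1)))² = (2 - 1*47*(-2 + √5) - 1*1*(-2 + √5))² = (2 + (94 - 47*√5) + (2 - √5))² = (98 - 48*√5)²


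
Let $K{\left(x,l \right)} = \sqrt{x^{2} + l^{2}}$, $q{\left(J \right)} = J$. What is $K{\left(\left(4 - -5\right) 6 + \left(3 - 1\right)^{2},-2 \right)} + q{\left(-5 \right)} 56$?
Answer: $-280 + 2 \sqrt{842} \approx -221.97$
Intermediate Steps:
$K{\left(x,l \right)} = \sqrt{l^{2} + x^{2}}$
$K{\left(\left(4 - -5\right) 6 + \left(3 - 1\right)^{2},-2 \right)} + q{\left(-5 \right)} 56 = \sqrt{\left(-2\right)^{2} + \left(\left(4 - -5\right) 6 + \left(3 - 1\right)^{2}\right)^{2}} - 280 = \sqrt{4 + \left(\left(4 + 5\right) 6 + 2^{2}\right)^{2}} - 280 = \sqrt{4 + \left(9 \cdot 6 + 4\right)^{2}} - 280 = \sqrt{4 + \left(54 + 4\right)^{2}} - 280 = \sqrt{4 + 58^{2}} - 280 = \sqrt{4 + 3364} - 280 = \sqrt{3368} - 280 = 2 \sqrt{842} - 280 = -280 + 2 \sqrt{842}$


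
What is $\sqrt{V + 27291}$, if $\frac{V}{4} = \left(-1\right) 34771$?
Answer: $i \sqrt{111793} \approx 334.35 i$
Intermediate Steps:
$V = -139084$ ($V = 4 \left(\left(-1\right) 34771\right) = 4 \left(-34771\right) = -139084$)
$\sqrt{V + 27291} = \sqrt{-139084 + 27291} = \sqrt{-111793} = i \sqrt{111793}$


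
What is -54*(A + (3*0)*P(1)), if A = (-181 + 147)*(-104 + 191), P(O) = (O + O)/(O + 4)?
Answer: 159732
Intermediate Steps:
P(O) = 2*O/(4 + O) (P(O) = (2*O)/(4 + O) = 2*O/(4 + O))
A = -2958 (A = -34*87 = -2958)
-54*(A + (3*0)*P(1)) = -54*(-2958 + (3*0)*(2*1/(4 + 1))) = -54*(-2958 + 0*(2*1/5)) = -54*(-2958 + 0*(2*1*(1/5))) = -54*(-2958 + 0*(2/5)) = -54*(-2958 + 0) = -54*(-2958) = 159732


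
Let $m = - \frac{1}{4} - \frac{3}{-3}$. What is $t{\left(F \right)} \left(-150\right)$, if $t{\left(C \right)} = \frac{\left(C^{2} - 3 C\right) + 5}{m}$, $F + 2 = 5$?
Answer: $-1000$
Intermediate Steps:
$F = 3$ ($F = -2 + 5 = 3$)
$m = \frac{3}{4}$ ($m = \left(-1\right) \frac{1}{4} - -1 = - \frac{1}{4} + 1 = \frac{3}{4} \approx 0.75$)
$t{\left(C \right)} = \frac{20}{3} - 4 C + \frac{4 C^{2}}{3}$ ($t{\left(C \right)} = \frac{\left(C^{2} - 3 C\right) + 5}{\frac{3}{4}} = \left(5 + C^{2} - 3 C\right) \frac{4}{3} = \frac{20}{3} - 4 C + \frac{4 C^{2}}{3}$)
$t{\left(F \right)} \left(-150\right) = \left(\frac{20}{3} - 12 + \frac{4 \cdot 3^{2}}{3}\right) \left(-150\right) = \left(\frac{20}{3} - 12 + \frac{4}{3} \cdot 9\right) \left(-150\right) = \left(\frac{20}{3} - 12 + 12\right) \left(-150\right) = \frac{20}{3} \left(-150\right) = -1000$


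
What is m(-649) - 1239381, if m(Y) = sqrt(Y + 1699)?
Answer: -1239381 + 5*sqrt(42) ≈ -1.2393e+6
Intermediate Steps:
m(Y) = sqrt(1699 + Y)
m(-649) - 1239381 = sqrt(1699 - 649) - 1239381 = sqrt(1050) - 1239381 = 5*sqrt(42) - 1239381 = -1239381 + 5*sqrt(42)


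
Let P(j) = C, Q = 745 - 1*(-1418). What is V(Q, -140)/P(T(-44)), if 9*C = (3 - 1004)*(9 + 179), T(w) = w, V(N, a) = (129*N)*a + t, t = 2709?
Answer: 50221377/26884 ≈ 1868.1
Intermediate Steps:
Q = 2163 (Q = 745 + 1418 = 2163)
V(N, a) = 2709 + 129*N*a (V(N, a) = (129*N)*a + 2709 = 129*N*a + 2709 = 2709 + 129*N*a)
C = -188188/9 (C = ((3 - 1004)*(9 + 179))/9 = (-1001*188)/9 = (1/9)*(-188188) = -188188/9 ≈ -20910.)
P(j) = -188188/9
V(Q, -140)/P(T(-44)) = (2709 + 129*2163*(-140))/(-188188/9) = (2709 - 39063780)*(-9/188188) = -39061071*(-9/188188) = 50221377/26884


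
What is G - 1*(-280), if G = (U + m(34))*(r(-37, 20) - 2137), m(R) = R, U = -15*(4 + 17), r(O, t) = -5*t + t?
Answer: 623257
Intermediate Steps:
r(O, t) = -4*t
U = -315 (U = -15*21 = -315)
G = 622977 (G = (-315 + 34)*(-4*20 - 2137) = -281*(-80 - 2137) = -281*(-2217) = 622977)
G - 1*(-280) = 622977 - 1*(-280) = 622977 + 280 = 623257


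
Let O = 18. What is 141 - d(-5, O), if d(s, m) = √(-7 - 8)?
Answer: 141 - I*√15 ≈ 141.0 - 3.873*I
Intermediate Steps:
d(s, m) = I*√15 (d(s, m) = √(-15) = I*√15)
141 - d(-5, O) = 141 - I*√15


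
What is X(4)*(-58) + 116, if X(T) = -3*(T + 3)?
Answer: 1334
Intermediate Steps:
X(T) = -9 - 3*T (X(T) = -3*(3 + T) = -9 - 3*T)
X(4)*(-58) + 116 = (-9 - 3*4)*(-58) + 116 = (-9 - 12)*(-58) + 116 = -21*(-58) + 116 = 1218 + 116 = 1334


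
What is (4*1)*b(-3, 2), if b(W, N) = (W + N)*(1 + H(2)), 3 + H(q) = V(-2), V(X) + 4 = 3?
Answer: 12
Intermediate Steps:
V(X) = -1 (V(X) = -4 + 3 = -1)
H(q) = -4 (H(q) = -3 - 1 = -4)
b(W, N) = -3*N - 3*W (b(W, N) = (W + N)*(1 - 4) = (N + W)*(-3) = -3*N - 3*W)
(4*1)*b(-3, 2) = (4*1)*(-3*2 - 3*(-3)) = 4*(-6 + 9) = 4*3 = 12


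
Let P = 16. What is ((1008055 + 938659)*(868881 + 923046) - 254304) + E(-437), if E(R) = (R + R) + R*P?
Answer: 3488369115708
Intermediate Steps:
E(R) = 18*R (E(R) = (R + R) + R*16 = 2*R + 16*R = 18*R)
((1008055 + 938659)*(868881 + 923046) - 254304) + E(-437) = ((1008055 + 938659)*(868881 + 923046) - 254304) + 18*(-437) = (1946714*1791927 - 254304) - 7866 = (3488369377878 - 254304) - 7866 = 3488369123574 - 7866 = 3488369115708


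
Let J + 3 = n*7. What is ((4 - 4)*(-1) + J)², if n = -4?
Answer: 961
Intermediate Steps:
J = -31 (J = -3 - 4*7 = -3 - 28 = -31)
((4 - 4)*(-1) + J)² = ((4 - 4)*(-1) - 31)² = (0*(-1) - 31)² = (0 - 31)² = (-31)² = 961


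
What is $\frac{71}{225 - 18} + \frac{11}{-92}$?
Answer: $\frac{185}{828} \approx 0.22343$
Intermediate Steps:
$\frac{71}{225 - 18} + \frac{11}{-92} = \frac{71}{207} + 11 \left(- \frac{1}{92}\right) = 71 \cdot \frac{1}{207} - \frac{11}{92} = \frac{71}{207} - \frac{11}{92} = \frac{185}{828}$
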